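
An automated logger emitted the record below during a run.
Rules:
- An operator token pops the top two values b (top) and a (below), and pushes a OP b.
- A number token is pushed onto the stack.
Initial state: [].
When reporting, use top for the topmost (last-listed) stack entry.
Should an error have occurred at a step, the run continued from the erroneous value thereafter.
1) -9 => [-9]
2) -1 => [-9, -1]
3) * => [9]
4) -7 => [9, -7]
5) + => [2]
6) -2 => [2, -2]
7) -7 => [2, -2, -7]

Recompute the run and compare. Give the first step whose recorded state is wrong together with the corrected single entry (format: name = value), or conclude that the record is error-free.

no error

Recomputing the run from the initial state:
step 1: [-9]
step 2: [-9, -1]
step 3: [9]
step 4: [9, -7]
step 5: [2]
step 6: [2, -2]
step 7: [2, -2, -7]
This matches the record at every step.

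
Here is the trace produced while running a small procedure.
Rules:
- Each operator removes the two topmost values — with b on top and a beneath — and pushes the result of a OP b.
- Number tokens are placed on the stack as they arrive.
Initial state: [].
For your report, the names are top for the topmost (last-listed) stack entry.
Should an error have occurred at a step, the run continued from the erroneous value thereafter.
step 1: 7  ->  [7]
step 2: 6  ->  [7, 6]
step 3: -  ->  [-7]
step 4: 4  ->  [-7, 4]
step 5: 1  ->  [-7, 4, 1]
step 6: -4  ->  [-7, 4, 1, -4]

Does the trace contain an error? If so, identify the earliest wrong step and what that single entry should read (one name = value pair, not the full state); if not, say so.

step 1: push 7: top = 7 -> checks out
step 2: push 6: top = 6 -> exactly as logged
step 3: 7 - 6 = 1 -> the trace has a different value
That makes step 3 the first incorrect line — top = 1 is what it should show.

step 3, top = 1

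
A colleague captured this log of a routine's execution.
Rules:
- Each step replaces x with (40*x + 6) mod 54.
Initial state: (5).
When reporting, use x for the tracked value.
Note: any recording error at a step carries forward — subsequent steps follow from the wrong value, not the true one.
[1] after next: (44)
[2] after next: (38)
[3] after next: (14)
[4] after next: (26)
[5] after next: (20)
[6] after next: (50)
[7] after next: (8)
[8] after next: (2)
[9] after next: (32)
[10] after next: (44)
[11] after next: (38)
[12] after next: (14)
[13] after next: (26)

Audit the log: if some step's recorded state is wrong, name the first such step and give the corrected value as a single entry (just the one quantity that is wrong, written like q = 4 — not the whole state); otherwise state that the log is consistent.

no error

step 1: x = (40*5 + 6) mod 54 = 44 -> in agreement
step 2: x = (40*44 + 6) mod 54 = 38 -> matches
step 3: x = (40*38 + 6) mod 54 = 14 -> matches
step 4: x = (40*14 + 6) mod 54 = 26 -> same as recorded
step 5: x = (40*26 + 6) mod 54 = 20 -> no discrepancy
step 6: x = (40*20 + 6) mod 54 = 50 -> agrees with the log
step 7: x = (40*50 + 6) mod 54 = 8 -> confirmed correct
step 8: x = (40*8 + 6) mod 54 = 2 -> checks out
step 9: x = (40*2 + 6) mod 54 = 32 -> confirmed correct
step 10: x = (40*32 + 6) mod 54 = 44 -> matches
step 11: x = (40*44 + 6) mod 54 = 38 -> exactly as logged
step 12: x = (40*38 + 6) mod 54 = 14 -> same as recorded
step 13: x = (40*14 + 6) mod 54 = 26 -> confirmed correct
All steps check out; nothing to correct.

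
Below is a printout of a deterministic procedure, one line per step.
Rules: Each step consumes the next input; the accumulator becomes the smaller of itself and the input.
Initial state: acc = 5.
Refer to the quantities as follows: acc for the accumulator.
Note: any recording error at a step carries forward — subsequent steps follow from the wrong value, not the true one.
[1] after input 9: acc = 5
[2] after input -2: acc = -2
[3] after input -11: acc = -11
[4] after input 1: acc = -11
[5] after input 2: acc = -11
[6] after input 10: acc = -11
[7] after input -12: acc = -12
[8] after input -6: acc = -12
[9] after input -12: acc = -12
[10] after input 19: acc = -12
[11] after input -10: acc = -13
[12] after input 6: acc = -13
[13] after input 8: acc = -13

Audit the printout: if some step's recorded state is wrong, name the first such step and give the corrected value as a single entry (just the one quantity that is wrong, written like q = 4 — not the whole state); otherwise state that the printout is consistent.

step 11, acc = -12

Step 1: acc = min(5, 9) = 5 — no discrepancy.
Step 2: acc = min(5, -2) = -2 — consistent with the printout.
Step 3: acc = min(-2, -11) = -11 — confirmed correct.
Step 4: acc = min(-11, 1) = -11 — same as recorded.
Step 5: acc = min(-11, 2) = -11 — no discrepancy.
Step 6: acc = min(-11, 10) = -11 — same as recorded.
Step 7: acc = min(-11, -12) = -12 — confirmed correct.
Step 8: acc = min(-12, -6) = -12 — confirmed correct.
Step 9: acc = min(-12, -12) = -12 — in agreement.
Step 10: acc = min(-12, 19) = -12 — exactly as logged.
Step 11: acc = min(-12, -10) = -12 — a discrepancy with the printout.
First deviation found at step 11; the corrected entry is acc = -12.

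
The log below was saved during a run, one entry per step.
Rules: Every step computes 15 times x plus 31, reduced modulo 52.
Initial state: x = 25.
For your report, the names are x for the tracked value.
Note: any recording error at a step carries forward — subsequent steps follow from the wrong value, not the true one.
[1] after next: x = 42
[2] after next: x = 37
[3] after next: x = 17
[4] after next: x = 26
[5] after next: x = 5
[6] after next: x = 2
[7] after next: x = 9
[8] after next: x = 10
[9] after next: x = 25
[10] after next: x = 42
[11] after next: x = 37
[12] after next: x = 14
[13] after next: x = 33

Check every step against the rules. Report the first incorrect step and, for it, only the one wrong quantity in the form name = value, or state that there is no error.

step 3, x = 14

step 1: x = (15*25 + 31) mod 52 = 42 -> checks out
step 2: x = (15*42 + 31) mod 52 = 37 -> consistent with the log
step 3: x = (15*37 + 31) mod 52 = 14 -> the recorded entry deviates here
The earliest wrong entry is at step 3: it should read x = 14.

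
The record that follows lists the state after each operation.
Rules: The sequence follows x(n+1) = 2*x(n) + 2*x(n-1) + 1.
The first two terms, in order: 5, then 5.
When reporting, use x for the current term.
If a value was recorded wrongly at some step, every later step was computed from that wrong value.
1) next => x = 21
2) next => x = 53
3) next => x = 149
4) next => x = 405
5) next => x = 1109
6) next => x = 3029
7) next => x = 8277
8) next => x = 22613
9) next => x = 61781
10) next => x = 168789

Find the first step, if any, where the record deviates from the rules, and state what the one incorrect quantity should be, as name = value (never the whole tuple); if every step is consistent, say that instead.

step 1: x = 2*(5) + (2)*(5) + (1) = 21 -> verified
step 2: x = 2*(21) + (2)*(5) + (1) = 53 -> checks out
step 3: x = 2*(53) + (2)*(21) + (1) = 149 -> agrees with the record
step 4: x = 2*(149) + (2)*(53) + (1) = 405 -> confirmed correct
step 5: x = 2*(405) + (2)*(149) + (1) = 1109 -> same as recorded
step 6: x = 2*(1109) + (2)*(405) + (1) = 3029 -> exactly as logged
step 7: x = 2*(3029) + (2)*(1109) + (1) = 8277 -> checks out
step 8: x = 2*(8277) + (2)*(3029) + (1) = 22613 -> agrees with the record
step 9: x = 2*(22613) + (2)*(8277) + (1) = 61781 -> agrees with the record
step 10: x = 2*(61781) + (2)*(22613) + (1) = 168789 -> checks out
Nothing is out of place; the run is error-free.

no error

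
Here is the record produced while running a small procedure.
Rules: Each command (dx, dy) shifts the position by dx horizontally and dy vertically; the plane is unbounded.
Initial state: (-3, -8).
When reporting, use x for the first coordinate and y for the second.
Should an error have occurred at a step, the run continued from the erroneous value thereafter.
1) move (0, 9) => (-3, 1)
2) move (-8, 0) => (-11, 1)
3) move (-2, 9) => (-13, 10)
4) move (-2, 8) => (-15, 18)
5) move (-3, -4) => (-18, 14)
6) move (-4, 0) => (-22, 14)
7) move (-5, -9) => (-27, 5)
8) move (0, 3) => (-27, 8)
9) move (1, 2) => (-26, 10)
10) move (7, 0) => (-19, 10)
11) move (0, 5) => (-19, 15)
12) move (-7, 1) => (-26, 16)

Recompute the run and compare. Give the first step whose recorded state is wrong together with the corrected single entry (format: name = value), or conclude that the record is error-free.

no error

1. x = -3 + (0) = -3, y = -8 + (9) = 1 (agrees with the record)
2. x = -3 + (-8) = -11, y = 1 + (0) = 1 (no discrepancy)
3. x = -11 + (-2) = -13, y = 1 + (9) = 10 (confirmed correct)
4. x = -13 + (-2) = -15, y = 10 + (8) = 18 (matches)
5. x = -15 + (-3) = -18, y = 18 + (-4) = 14 (verified)
6. x = -18 + (-4) = -22, y = 14 + (0) = 14 (consistent with the record)
7. x = -22 + (-5) = -27, y = 14 + (-9) = 5 (exactly as logged)
8. x = -27 + (0) = -27, y = 5 + (3) = 8 (same as recorded)
9. x = -27 + (1) = -26, y = 8 + (2) = 10 (in agreement)
10. x = -26 + (7) = -19, y = 10 + (0) = 10 (verified)
11. x = -19 + (0) = -19, y = 10 + (5) = 15 (same as recorded)
12. x = -19 + (-7) = -26, y = 15 + (1) = 16 (exactly as logged)
Every step is consistent.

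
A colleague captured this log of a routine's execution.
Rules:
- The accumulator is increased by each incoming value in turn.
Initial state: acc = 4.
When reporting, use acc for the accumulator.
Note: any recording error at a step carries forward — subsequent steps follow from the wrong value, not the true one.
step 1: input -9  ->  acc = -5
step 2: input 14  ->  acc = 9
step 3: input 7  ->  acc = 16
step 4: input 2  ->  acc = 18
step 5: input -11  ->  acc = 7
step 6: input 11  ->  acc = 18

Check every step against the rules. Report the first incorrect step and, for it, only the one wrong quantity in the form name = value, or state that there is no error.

no error

step 1: acc = 4 + -9 = -5 -> no discrepancy
step 2: acc = -5 + 14 = 9 -> in agreement
step 3: acc = 9 + 7 = 16 -> matches
step 4: acc = 16 + 2 = 18 -> in agreement
step 5: acc = 18 + -11 = 7 -> consistent with the log
step 6: acc = 7 + 11 = 18 -> agrees with the log
All steps check out; nothing to correct.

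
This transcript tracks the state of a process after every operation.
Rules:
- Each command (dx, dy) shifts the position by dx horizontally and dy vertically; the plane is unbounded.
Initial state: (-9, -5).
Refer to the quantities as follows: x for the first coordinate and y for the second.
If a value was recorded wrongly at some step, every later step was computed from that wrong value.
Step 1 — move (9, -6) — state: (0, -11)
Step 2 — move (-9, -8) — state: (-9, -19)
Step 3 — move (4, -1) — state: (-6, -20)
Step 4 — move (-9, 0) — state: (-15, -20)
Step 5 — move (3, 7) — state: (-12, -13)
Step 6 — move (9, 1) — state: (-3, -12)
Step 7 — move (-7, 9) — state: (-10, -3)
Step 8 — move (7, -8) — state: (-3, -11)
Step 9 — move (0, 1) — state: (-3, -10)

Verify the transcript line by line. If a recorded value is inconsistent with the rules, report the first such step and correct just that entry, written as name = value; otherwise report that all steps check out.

step 3, x = -5

step 1: x = -9 + (9) = 0, y = -5 + (-6) = -11 -> confirmed correct
step 2: x = 0 + (-9) = -9, y = -11 + (-8) = -19 -> no discrepancy
step 3: x = -9 + (4) = -5, y = -19 + (-1) = -20 -> the transcript has a different value
Conclusion: step 3 carries the first error; the entry should be x = -5.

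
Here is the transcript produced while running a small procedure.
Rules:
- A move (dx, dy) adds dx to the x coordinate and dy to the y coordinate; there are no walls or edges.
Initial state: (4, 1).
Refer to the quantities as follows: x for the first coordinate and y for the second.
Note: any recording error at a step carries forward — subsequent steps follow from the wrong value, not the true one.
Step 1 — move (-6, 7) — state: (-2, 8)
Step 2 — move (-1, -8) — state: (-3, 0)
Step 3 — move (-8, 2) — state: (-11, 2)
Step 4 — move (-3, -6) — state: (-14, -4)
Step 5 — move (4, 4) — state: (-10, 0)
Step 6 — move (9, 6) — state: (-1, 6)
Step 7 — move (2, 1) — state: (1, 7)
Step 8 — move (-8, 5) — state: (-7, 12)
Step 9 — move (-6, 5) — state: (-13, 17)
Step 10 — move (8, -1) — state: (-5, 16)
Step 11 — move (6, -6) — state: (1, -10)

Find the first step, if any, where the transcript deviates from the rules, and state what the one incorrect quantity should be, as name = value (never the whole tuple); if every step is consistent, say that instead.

step 11, y = 10

step 1: x = 4 + (-6) = -2, y = 1 + (7) = 8 -> agrees with the transcript
step 2: x = -2 + (-1) = -3, y = 8 + (-8) = 0 -> confirmed correct
step 3: x = -3 + (-8) = -11, y = 0 + (2) = 2 -> no discrepancy
step 4: x = -11 + (-3) = -14, y = 2 + (-6) = -4 -> verified
step 5: x = -14 + (4) = -10, y = -4 + (4) = 0 -> no discrepancy
step 6: x = -10 + (9) = -1, y = 0 + (6) = 6 -> no discrepancy
step 7: x = -1 + (2) = 1, y = 6 + (1) = 7 -> checks out
step 8: x = 1 + (-8) = -7, y = 7 + (5) = 12 -> in agreement
step 9: x = -7 + (-6) = -13, y = 12 + (5) = 17 -> verified
step 10: x = -13 + (8) = -5, y = 17 + (-1) = 16 -> verified
step 11: x = -5 + (6) = 1, y = 16 + (-6) = 10 -> a discrepancy with the transcript
The earliest wrong entry is at step 11: it should read y = 10.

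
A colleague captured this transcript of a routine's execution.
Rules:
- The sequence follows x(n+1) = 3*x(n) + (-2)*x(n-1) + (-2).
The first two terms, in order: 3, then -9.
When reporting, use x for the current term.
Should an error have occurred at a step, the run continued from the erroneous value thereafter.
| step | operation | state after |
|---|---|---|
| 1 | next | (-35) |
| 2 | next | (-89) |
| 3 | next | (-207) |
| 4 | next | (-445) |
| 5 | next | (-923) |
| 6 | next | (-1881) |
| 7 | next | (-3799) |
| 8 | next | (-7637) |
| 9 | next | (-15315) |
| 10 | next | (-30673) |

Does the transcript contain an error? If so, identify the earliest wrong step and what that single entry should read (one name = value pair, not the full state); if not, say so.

1. x = 3*(-9) + (-2)*(3) + (-2) = -35 (no discrepancy)
2. x = 3*(-35) + (-2)*(-9) + (-2) = -89 (agrees with the transcript)
3. x = 3*(-89) + (-2)*(-35) + (-2) = -199 (not what was recorded)
First incorrect step: 3; the correct value is x = -199.

step 3, x = -199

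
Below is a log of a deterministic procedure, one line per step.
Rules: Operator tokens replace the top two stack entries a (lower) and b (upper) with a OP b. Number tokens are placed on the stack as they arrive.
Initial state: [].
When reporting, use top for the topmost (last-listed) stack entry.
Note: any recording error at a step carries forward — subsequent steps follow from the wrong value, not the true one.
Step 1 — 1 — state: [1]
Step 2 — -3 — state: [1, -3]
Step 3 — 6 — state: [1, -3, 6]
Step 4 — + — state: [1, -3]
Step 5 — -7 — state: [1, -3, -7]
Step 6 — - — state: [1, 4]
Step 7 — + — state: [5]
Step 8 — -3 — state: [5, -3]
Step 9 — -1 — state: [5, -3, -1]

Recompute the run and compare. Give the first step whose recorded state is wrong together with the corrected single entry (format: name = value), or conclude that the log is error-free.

step 4, top = 3

1. push 1: top = 1 (no discrepancy)
2. push -3: top = -3 (in agreement)
3. push 6: top = 6 (confirmed correct)
4. -3 + 6 = 3 (not what was recorded)
First deviation found at step 4; the corrected entry is top = 3.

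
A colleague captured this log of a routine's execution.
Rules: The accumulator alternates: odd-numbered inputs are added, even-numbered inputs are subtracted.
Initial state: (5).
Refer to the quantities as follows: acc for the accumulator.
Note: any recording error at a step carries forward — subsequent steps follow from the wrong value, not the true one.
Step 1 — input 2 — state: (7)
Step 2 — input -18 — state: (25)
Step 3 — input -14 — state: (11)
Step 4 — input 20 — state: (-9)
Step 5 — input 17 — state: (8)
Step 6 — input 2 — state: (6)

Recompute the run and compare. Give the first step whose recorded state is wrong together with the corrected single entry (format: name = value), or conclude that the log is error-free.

no error

Step 1: acc = 5 + 2 = 7 — consistent with the log.
Step 2: acc = 7 - -18 = 25 — matches.
Step 3: acc = 25 + -14 = 11 — checks out.
Step 4: acc = 11 - 20 = -9 — in agreement.
Step 5: acc = -9 + 17 = 8 — same as recorded.
Step 6: acc = 8 - 2 = 6 — checks out.
No step deviates from the rules.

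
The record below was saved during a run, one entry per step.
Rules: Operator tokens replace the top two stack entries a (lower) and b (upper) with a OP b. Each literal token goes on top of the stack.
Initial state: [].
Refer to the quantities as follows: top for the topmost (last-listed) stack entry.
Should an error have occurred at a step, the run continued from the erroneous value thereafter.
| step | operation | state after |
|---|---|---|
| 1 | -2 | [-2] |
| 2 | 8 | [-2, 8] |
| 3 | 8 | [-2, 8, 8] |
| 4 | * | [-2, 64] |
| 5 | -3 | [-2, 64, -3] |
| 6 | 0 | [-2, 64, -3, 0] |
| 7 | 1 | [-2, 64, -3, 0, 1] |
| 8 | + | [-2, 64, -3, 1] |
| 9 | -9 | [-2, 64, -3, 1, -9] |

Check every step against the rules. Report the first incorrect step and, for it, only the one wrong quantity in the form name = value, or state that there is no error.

step 1: push -2: top = -2 -> matches
step 2: push 8: top = 8 -> exactly as logged
step 3: push 8: top = 8 -> no discrepancy
step 4: 8 * 8 = 64 -> verified
step 5: push -3: top = -3 -> exactly as logged
step 6: push 0: top = 0 -> in agreement
step 7: push 1: top = 1 -> confirmed correct
step 8: 0 + 1 = 1 -> verified
step 9: push -9: top = -9 -> same as recorded
No step deviates from the rules.

no error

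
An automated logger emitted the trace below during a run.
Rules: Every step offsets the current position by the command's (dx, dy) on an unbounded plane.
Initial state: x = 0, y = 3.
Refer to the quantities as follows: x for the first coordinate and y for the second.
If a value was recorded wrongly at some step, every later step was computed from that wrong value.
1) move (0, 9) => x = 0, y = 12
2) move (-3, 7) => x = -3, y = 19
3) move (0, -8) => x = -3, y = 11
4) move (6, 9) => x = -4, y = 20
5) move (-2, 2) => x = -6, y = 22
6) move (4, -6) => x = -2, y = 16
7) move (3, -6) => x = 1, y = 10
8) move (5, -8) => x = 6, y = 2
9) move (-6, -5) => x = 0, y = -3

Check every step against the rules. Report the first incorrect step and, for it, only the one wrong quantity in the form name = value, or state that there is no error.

Step 1: x = 0 + (0) = 0, y = 3 + (9) = 12 — no discrepancy.
Step 2: x = 0 + (-3) = -3, y = 12 + (7) = 19 — consistent with the trace.
Step 3: x = -3 + (0) = -3, y = 19 + (-8) = 11 — in agreement.
Step 4: x = -3 + (6) = 3, y = 11 + (9) = 20 — a discrepancy with the trace.
That makes step 4 the first incorrect line — x = 3 is what it should show.

step 4, x = 3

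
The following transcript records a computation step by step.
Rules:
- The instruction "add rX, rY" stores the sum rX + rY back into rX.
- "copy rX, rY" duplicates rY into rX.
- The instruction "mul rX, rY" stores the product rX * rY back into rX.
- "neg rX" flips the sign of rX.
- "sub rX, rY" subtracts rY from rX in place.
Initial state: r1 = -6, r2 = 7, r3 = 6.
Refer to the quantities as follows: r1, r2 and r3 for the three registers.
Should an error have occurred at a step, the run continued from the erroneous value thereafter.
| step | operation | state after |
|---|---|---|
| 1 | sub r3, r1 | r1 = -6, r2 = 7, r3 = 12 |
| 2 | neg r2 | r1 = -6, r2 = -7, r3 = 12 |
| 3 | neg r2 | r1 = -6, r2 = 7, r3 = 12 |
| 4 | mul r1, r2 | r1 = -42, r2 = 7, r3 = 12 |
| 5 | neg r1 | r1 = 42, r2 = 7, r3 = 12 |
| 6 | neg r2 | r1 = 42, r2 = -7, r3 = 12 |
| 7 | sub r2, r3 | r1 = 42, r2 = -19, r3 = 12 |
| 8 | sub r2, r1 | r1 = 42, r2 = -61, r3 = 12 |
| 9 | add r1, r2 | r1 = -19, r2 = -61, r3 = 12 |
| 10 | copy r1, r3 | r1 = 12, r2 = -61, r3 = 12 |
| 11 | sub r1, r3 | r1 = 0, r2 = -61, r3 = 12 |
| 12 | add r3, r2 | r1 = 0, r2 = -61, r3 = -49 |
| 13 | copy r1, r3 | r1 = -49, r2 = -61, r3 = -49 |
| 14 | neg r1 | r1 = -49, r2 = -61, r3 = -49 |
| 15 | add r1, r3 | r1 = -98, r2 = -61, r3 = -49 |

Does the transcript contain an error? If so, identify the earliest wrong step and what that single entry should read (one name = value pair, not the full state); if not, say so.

step 1: r3 = 6 - -6 = 12 -> checks out
step 2: r2 = -(7) = -7 -> agrees with the transcript
step 3: r2 = -(-7) = 7 -> verified
step 4: r1 = -6 * 7 = -42 -> same as recorded
step 5: r1 = -(-42) = 42 -> no discrepancy
step 6: r2 = -(7) = -7 -> exactly as logged
step 7: r2 = -7 - 12 = -19 -> same as recorded
step 8: r2 = -19 - 42 = -61 -> no discrepancy
step 9: r1 = 42 + -61 = -19 -> confirmed correct
step 10: r1 = 12 -> confirmed correct
step 11: r1 = 12 - 12 = 0 -> exactly as logged
step 12: r3 = 12 + -61 = -49 -> in agreement
step 13: r1 = -49 -> checks out
step 14: r1 = -(-49) = 49 -> a discrepancy with the transcript
The earliest wrong entry is at step 14: it should read r1 = 49.

step 14, r1 = 49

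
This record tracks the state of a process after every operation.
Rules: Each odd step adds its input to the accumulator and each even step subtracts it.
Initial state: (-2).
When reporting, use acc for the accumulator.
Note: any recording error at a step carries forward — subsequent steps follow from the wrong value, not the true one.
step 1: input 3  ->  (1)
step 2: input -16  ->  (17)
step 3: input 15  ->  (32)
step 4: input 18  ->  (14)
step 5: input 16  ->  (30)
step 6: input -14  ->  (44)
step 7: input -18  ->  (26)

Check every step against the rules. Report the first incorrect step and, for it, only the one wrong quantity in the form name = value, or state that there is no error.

no error

Step 1: acc = -2 + 3 = 1 — verified.
Step 2: acc = 1 - -16 = 17 — in agreement.
Step 3: acc = 17 + 15 = 32 — same as recorded.
Step 4: acc = 32 - 18 = 14 — agrees with the record.
Step 5: acc = 14 + 16 = 30 — checks out.
Step 6: acc = 30 - -14 = 44 — consistent with the record.
Step 7: acc = 44 + -18 = 26 — agrees with the record.
All steps check out; nothing to correct.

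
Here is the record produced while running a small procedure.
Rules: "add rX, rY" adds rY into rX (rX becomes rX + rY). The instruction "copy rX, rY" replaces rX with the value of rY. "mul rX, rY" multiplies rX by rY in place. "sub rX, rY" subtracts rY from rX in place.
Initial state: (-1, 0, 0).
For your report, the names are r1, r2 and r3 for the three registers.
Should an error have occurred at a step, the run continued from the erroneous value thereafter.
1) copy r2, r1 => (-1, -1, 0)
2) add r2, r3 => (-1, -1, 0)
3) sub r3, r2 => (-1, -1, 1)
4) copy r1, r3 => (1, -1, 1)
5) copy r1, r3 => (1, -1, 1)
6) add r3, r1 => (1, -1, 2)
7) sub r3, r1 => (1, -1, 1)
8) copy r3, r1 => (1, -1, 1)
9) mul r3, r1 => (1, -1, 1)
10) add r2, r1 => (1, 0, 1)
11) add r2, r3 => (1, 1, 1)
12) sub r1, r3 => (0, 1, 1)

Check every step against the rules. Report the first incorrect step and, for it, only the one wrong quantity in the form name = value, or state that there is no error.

step 1: r2 = -1 -> checks out
step 2: r2 = -1 + 0 = -1 -> in agreement
step 3: r3 = 0 - -1 = 1 -> in agreement
step 4: r1 = 1 -> no discrepancy
step 5: r1 = 1 -> consistent with the record
step 6: r3 = 1 + 1 = 2 -> consistent with the record
step 7: r3 = 2 - 1 = 1 -> matches
step 8: r3 = 1 -> consistent with the record
step 9: r3 = 1 * 1 = 1 -> matches
step 10: r2 = -1 + 1 = 0 -> verified
step 11: r2 = 0 + 1 = 1 -> matches
step 12: r1 = 1 - 1 = 0 -> confirmed correct
No step deviates from the rules.

no error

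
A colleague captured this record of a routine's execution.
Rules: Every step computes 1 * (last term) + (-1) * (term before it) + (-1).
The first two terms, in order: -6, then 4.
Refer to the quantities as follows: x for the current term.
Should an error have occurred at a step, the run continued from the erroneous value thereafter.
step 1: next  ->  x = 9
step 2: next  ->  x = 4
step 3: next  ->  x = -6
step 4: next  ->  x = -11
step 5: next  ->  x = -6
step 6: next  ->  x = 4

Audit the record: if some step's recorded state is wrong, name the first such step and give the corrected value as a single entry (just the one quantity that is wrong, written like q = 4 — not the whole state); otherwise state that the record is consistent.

step 1: x = 1*(4) + (-1)*(-6) + (-1) = 9 -> exactly as logged
step 2: x = 1*(9) + (-1)*(4) + (-1) = 4 -> same as recorded
step 3: x = 1*(4) + (-1)*(9) + (-1) = -6 -> checks out
step 4: x = 1*(-6) + (-1)*(4) + (-1) = -11 -> matches
step 5: x = 1*(-11) + (-1)*(-6) + (-1) = -6 -> in agreement
step 6: x = 1*(-6) + (-1)*(-11) + (-1) = 4 -> verified
Every step is consistent.

no error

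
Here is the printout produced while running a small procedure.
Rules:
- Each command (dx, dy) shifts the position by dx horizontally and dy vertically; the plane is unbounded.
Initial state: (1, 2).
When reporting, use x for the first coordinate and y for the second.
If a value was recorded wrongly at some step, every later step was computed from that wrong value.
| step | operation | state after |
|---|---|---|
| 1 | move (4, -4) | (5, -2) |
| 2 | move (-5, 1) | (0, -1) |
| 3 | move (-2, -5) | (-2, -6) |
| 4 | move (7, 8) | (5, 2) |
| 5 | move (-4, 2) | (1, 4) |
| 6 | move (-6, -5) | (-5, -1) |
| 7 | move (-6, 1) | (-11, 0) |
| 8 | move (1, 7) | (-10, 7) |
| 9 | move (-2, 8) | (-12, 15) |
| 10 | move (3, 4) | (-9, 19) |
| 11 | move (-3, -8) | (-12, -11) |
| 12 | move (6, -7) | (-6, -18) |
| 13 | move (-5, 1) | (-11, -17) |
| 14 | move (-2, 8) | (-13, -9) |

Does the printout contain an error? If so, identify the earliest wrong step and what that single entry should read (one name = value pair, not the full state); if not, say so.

step 11, y = 11

step 1: x = 1 + (4) = 5, y = 2 + (-4) = -2 -> checks out
step 2: x = 5 + (-5) = 0, y = -2 + (1) = -1 -> matches
step 3: x = 0 + (-2) = -2, y = -1 + (-5) = -6 -> consistent with the printout
step 4: x = -2 + (7) = 5, y = -6 + (8) = 2 -> no discrepancy
step 5: x = 5 + (-4) = 1, y = 2 + (2) = 4 -> matches
step 6: x = 1 + (-6) = -5, y = 4 + (-5) = -1 -> no discrepancy
step 7: x = -5 + (-6) = -11, y = -1 + (1) = 0 -> same as recorded
step 8: x = -11 + (1) = -10, y = 0 + (7) = 7 -> confirmed correct
step 9: x = -10 + (-2) = -12, y = 7 + (8) = 15 -> exactly as logged
step 10: x = -12 + (3) = -9, y = 15 + (4) = 19 -> agrees with the printout
step 11: x = -9 + (-3) = -12, y = 19 + (-8) = 11 -> a discrepancy with the printout
Step 11 is the first one off; corrected, y = 11.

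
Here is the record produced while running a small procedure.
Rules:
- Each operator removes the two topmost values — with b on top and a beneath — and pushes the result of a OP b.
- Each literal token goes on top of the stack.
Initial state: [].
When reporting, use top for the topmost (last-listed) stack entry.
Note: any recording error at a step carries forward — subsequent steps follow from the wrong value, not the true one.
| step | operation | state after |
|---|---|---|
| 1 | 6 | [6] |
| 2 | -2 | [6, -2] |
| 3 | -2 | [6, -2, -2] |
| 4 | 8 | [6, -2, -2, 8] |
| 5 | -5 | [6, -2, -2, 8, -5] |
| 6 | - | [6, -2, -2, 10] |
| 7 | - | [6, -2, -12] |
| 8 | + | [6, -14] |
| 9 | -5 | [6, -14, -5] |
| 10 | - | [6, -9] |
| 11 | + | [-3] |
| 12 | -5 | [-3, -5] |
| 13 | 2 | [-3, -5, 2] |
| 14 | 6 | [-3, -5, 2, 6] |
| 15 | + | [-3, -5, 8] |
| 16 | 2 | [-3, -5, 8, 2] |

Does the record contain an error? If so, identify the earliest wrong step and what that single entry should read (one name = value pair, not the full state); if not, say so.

1. push 6: top = 6 (confirmed correct)
2. push -2: top = -2 (matches)
3. push -2: top = -2 (in agreement)
4. push 8: top = 8 (same as recorded)
5. push -5: top = -5 (consistent with the record)
6. 8 - -5 = 13 (the record disagrees here)
The audit stops at step 6: the recorded entry is wrong and should be top = 13.

step 6, top = 13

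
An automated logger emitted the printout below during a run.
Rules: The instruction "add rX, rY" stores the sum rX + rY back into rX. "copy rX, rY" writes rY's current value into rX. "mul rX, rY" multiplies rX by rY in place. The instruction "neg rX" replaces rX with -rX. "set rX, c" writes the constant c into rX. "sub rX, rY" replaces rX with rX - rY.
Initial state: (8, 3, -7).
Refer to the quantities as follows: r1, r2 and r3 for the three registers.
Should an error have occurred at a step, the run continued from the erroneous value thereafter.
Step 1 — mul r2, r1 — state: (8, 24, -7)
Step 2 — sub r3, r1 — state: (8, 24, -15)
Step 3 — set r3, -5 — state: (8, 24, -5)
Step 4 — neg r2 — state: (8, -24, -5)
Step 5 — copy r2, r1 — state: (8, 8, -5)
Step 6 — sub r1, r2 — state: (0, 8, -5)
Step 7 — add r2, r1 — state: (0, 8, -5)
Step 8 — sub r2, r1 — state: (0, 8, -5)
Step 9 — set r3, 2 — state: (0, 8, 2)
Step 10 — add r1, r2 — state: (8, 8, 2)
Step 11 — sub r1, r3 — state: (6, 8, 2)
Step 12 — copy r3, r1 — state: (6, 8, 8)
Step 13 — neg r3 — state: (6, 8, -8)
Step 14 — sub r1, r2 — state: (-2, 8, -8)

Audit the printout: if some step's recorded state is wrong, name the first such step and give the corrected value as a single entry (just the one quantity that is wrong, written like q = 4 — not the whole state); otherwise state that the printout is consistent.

1. r2 = 3 * 8 = 24 (confirmed correct)
2. r3 = -7 - 8 = -15 (consistent with the printout)
3. r3 = -5 (confirmed correct)
4. r2 = -(24) = -24 (verified)
5. r2 = 8 (no discrepancy)
6. r1 = 8 - 8 = 0 (verified)
7. r2 = 8 + 0 = 8 (exactly as logged)
8. r2 = 8 - 0 = 8 (verified)
9. r3 = 2 (consistent with the printout)
10. r1 = 0 + 8 = 8 (no discrepancy)
11. r1 = 8 - 2 = 6 (exactly as logged)
12. r3 = 6 (the recorded entry deviates here)
The audit stops at step 12: the recorded entry is wrong and should be r3 = 6.

step 12, r3 = 6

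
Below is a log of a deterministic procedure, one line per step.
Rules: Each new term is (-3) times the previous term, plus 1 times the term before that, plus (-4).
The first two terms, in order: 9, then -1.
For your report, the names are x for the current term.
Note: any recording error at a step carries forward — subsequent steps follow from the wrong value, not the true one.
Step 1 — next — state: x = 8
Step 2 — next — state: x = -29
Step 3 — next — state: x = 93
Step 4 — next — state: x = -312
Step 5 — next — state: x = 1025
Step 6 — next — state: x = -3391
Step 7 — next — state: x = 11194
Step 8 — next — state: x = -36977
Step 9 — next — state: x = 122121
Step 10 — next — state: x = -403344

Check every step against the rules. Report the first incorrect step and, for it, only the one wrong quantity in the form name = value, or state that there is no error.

step 3, x = 91

step 1: x = -3*(-1) + (1)*(9) + (-4) = 8 -> checks out
step 2: x = -3*(8) + (1)*(-1) + (-4) = -29 -> no discrepancy
step 3: x = -3*(-29) + (1)*(8) + (-4) = 91 -> first mismatch against the log
Step 3 is the first one off; corrected, x = 91.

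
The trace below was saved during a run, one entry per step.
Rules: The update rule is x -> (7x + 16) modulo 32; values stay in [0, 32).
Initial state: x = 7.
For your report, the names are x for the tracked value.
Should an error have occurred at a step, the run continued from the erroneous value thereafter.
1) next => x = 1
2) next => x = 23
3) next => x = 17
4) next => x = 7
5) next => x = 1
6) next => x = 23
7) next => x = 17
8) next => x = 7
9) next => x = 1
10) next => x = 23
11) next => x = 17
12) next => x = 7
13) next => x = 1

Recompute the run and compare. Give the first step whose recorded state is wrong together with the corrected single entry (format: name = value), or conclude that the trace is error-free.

1. x = (7*7 + 16) mod 32 = 1 (in agreement)
2. x = (7*1 + 16) mod 32 = 23 (verified)
3. x = (7*23 + 16) mod 32 = 17 (agrees with the trace)
4. x = (7*17 + 16) mod 32 = 7 (consistent with the trace)
5. x = (7*7 + 16) mod 32 = 1 (matches)
6. x = (7*1 + 16) mod 32 = 23 (same as recorded)
7. x = (7*23 + 16) mod 32 = 17 (confirmed correct)
8. x = (7*17 + 16) mod 32 = 7 (consistent with the trace)
9. x = (7*7 + 16) mod 32 = 1 (in agreement)
10. x = (7*1 + 16) mod 32 = 23 (no discrepancy)
11. x = (7*23 + 16) mod 32 = 17 (confirmed correct)
12. x = (7*17 + 16) mod 32 = 7 (in agreement)
13. x = (7*7 + 16) mod 32 = 1 (in agreement)
The recomputation confirms every line.

no error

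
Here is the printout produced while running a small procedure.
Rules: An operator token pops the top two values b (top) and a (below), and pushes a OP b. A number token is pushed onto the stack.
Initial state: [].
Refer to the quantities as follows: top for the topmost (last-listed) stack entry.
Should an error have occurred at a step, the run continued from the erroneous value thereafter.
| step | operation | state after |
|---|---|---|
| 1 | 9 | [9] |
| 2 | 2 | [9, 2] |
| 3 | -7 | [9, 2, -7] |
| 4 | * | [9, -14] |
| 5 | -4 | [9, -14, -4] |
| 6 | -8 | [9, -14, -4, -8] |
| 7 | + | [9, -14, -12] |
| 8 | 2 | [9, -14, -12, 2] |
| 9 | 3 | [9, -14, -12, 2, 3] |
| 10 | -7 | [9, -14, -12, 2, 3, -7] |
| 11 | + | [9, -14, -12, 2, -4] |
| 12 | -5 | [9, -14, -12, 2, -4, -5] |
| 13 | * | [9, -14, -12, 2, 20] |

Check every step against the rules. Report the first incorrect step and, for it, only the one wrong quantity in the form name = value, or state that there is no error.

no error

Recomputing the run from the initial state:
step 1: [9]
step 2: [9, 2]
step 3: [9, 2, -7]
step 4: [9, -14]
step 5: [9, -14, -4]
step 6: [9, -14, -4, -8]
step 7: [9, -14, -12]
step 8: [9, -14, -12, 2]
step 9: [9, -14, -12, 2, 3]
step 10: [9, -14, -12, 2, 3, -7]
step 11: [9, -14, -12, 2, -4]
step 12: [9, -14, -12, 2, -4, -5]
step 13: [9, -14, -12, 2, 20]
This matches the printout at every step.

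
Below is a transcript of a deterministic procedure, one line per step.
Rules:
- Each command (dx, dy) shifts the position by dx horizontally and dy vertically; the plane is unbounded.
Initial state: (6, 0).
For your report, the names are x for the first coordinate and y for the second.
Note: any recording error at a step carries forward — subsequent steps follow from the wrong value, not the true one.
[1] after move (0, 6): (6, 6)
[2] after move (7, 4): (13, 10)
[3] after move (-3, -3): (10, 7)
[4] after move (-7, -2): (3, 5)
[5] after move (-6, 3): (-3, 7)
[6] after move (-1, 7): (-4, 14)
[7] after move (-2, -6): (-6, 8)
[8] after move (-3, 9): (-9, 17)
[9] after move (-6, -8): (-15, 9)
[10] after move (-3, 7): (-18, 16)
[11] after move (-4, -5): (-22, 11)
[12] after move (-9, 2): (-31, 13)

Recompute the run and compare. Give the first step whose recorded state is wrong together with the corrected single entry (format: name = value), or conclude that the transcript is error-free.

step 5, y = 8

1. x = 6 + (0) = 6, y = 0 + (6) = 6 (matches)
2. x = 6 + (7) = 13, y = 6 + (4) = 10 (exactly as logged)
3. x = 13 + (-3) = 10, y = 10 + (-3) = 7 (matches)
4. x = 10 + (-7) = 3, y = 7 + (-2) = 5 (checks out)
5. x = 3 + (-6) = -3, y = 5 + (3) = 8 (the transcript has a different value)
So the first discrepancy is step 5, where the right value is y = 8.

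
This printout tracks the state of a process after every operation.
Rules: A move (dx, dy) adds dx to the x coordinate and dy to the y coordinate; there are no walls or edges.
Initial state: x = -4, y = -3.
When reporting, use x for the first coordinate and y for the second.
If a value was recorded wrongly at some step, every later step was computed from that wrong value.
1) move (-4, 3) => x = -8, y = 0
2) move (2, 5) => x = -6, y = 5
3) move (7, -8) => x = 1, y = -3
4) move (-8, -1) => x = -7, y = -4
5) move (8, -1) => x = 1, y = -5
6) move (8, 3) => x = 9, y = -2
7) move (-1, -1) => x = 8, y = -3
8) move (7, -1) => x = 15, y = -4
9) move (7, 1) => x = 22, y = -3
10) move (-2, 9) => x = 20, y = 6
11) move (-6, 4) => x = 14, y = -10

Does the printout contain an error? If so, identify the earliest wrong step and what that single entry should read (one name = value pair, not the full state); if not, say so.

Step 1: x = -4 + (-4) = -8, y = -3 + (3) = 0 — consistent with the printout.
Step 2: x = -8 + (2) = -6, y = 0 + (5) = 5 — matches.
Step 3: x = -6 + (7) = 1, y = 5 + (-8) = -3 — exactly as logged.
Step 4: x = 1 + (-8) = -7, y = -3 + (-1) = -4 — no discrepancy.
Step 5: x = -7 + (8) = 1, y = -4 + (-1) = -5 — no discrepancy.
Step 6: x = 1 + (8) = 9, y = -5 + (3) = -2 — agrees with the printout.
Step 7: x = 9 + (-1) = 8, y = -2 + (-1) = -3 — verified.
Step 8: x = 8 + (7) = 15, y = -3 + (-1) = -4 — checks out.
Step 9: x = 15 + (7) = 22, y = -4 + (1) = -3 — same as recorded.
Step 10: x = 22 + (-2) = 20, y = -3 + (9) = 6 — agrees with the printout.
Step 11: x = 20 + (-6) = 14, y = 6 + (4) = 10 — first mismatch against the printout.
First deviation found at step 11; the corrected entry is y = 10.

step 11, y = 10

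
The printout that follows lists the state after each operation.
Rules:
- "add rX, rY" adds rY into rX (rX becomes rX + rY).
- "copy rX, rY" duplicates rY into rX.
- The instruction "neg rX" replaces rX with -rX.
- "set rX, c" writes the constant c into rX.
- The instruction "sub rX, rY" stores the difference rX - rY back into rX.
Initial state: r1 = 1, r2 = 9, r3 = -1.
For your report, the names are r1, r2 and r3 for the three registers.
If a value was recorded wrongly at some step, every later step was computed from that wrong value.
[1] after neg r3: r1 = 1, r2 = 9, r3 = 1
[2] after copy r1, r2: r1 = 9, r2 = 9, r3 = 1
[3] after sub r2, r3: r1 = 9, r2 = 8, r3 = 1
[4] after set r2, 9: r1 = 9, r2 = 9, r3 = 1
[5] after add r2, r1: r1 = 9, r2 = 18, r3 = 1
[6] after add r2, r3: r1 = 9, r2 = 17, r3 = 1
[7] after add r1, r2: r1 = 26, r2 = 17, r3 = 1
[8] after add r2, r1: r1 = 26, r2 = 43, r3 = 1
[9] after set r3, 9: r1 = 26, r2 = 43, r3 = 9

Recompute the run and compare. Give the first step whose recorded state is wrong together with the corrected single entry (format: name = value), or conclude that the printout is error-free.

step 6, r2 = 19

Recomputing the run from the initial state:
step 1: r1 = 1, r2 = 9, r3 = 1
step 2: r1 = 9, r2 = 9, r3 = 1
step 3: r1 = 9, r2 = 8, r3 = 1
step 4: r1 = 9, r2 = 9, r3 = 1
step 5: r1 = 9, r2 = 18, r3 = 1
step 6: r1 = 9, r2 = 19, r3 = 1
step 7: r1 = 28, r2 = 19, r3 = 1
step 8: r1 = 28, r2 = 47, r3 = 1
step 9: r1 = 28, r2 = 47, r3 = 9
The first disagreement with the printout is at step 6, where the value should be r2 = 19.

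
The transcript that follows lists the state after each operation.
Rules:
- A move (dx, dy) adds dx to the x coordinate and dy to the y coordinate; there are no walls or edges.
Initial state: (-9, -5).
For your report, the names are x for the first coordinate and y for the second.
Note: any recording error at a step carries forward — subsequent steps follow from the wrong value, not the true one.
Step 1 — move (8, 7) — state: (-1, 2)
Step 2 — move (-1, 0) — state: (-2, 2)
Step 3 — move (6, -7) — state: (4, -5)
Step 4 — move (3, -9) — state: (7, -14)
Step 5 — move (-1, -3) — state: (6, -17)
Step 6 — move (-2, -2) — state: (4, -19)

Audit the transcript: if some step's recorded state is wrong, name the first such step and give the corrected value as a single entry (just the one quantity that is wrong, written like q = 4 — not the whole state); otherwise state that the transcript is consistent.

Recomputing the run from the initial state:
step 1: x = -1, y = 2
step 2: x = -2, y = 2
step 3: x = 4, y = -5
step 4: x = 7, y = -14
step 5: x = 6, y = -17
step 6: x = 4, y = -19
This matches the transcript at every step.

no error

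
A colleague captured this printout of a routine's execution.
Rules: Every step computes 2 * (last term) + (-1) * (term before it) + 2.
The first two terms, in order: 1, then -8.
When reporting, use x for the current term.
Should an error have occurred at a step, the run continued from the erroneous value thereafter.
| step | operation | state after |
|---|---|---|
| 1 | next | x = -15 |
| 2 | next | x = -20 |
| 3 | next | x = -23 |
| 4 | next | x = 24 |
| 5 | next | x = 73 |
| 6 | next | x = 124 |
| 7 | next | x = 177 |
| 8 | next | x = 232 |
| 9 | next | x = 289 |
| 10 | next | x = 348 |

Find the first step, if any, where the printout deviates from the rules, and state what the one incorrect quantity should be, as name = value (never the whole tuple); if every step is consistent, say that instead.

Recomputing the run from the initial state:
step 1: x = -15
step 2: x = -20
step 3: x = -23
step 4: x = -24
step 5: x = -23
step 6: x = -20
step 7: x = -15
step 8: x = -8
step 9: x = 1
step 10: x = 12
The first disagreement with the printout is at step 4, where the value should be x = -24.

step 4, x = -24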